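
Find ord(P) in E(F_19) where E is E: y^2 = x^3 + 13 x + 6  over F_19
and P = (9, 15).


Compute successive multiples of P until we hit O:
  1P = (9, 15)
  2P = (18, 7)
  3P = (1, 18)
  4P = (13, 15)
  5P = (16, 4)
  6P = (5, 14)
  7P = (11, 13)
  8P = (0, 14)
  ... (continuing to 23P)
  23P = O

ord(P) = 23


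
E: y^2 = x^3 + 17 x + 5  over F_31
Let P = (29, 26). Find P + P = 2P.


Doubling: s = (3 x1^2 + a) / (2 y1)
s = (3*29^2 + 17) / (2*26) mod 31 = 25
x3 = s^2 - 2 x1 mod 31 = 25^2 - 2*29 = 9
y3 = s (x1 - x3) - y1 mod 31 = 25 * (29 - 9) - 26 = 9

2P = (9, 9)


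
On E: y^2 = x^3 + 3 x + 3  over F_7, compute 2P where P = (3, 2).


Doubling: s = (3 x1^2 + a) / (2 y1)
s = (3*3^2 + 3) / (2*2) mod 7 = 4
x3 = s^2 - 2 x1 mod 7 = 4^2 - 2*3 = 3
y3 = s (x1 - x3) - y1 mod 7 = 4 * (3 - 3) - 2 = 5

2P = (3, 5)


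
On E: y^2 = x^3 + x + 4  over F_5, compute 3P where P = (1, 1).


k = 3 = 11_2 (binary, LSB first: 11)
Double-and-add from P = (1, 1):
  bit 0 = 1: acc = O + (1, 1) = (1, 1)
  bit 1 = 1: acc = (1, 1) + (2, 2) = (3, 2)

3P = (3, 2)


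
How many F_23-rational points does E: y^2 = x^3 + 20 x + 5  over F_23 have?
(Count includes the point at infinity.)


For each x in F_23, count y with y^2 = x^3 + 20 x + 5 mod 23:
  x = 1: RHS = 3, y in [7, 16]  -> 2 point(s)
  x = 3: RHS = 0, y in [0]  -> 1 point(s)
  x = 5: RHS = 0, y in [0]  -> 1 point(s)
  x = 10: RHS = 9, y in [3, 20]  -> 2 point(s)
  x = 12: RHS = 18, y in [8, 15]  -> 2 point(s)
  x = 13: RHS = 1, y in [1, 22]  -> 2 point(s)
  x = 14: RHS = 16, y in [4, 19]  -> 2 point(s)
  x = 15: RHS = 0, y in [0]  -> 1 point(s)
  x = 21: RHS = 3, y in [7, 16]  -> 2 point(s)
Affine points: 15. Add the point at infinity: total = 16.

#E(F_23) = 16


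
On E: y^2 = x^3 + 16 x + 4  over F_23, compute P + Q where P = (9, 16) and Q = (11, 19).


P != Q, so use the chord formula.
s = (y2 - y1) / (x2 - x1) = (3) / (2) mod 23 = 13
x3 = s^2 - x1 - x2 mod 23 = 13^2 - 9 - 11 = 11
y3 = s (x1 - x3) - y1 mod 23 = 13 * (9 - 11) - 16 = 4

P + Q = (11, 4)


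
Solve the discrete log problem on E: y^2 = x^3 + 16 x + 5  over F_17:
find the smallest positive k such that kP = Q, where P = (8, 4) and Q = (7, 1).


Enumerate multiples of P until we hit Q = (7, 1):
  1P = (8, 4)
  2P = (14, 10)
  3P = (13, 8)
  4P = (15, 4)
  5P = (11, 13)
  6P = (7, 16)
  7P = (10, 3)
  8P = (12, 15)
  9P = (12, 2)
  10P = (10, 14)
  11P = (7, 1)
Match found at i = 11.

k = 11


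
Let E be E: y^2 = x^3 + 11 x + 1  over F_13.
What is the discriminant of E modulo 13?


4 a^3 + 27 b^2 = 4*11^3 + 27*1^2 = 5324 + 27 = 5351
Delta = -16 * (5351) = -85616
Delta mod 13 = 2

Delta = 2 (mod 13)


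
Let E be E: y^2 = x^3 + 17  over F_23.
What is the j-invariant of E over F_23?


Delta = -16(4 a^3 + 27 b^2) mod 23 = 19
-1728 * (4 a)^3 = -1728 * (4*0)^3 mod 23 = 0
j = 0 * 19^(-1) mod 23 = 0

j = 0 (mod 23)


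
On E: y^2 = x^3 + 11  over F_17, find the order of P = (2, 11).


Compute successive multiples of P until we hit O:
  1P = (2, 11)
  2P = (14, 1)
  3P = (5, 0)
  4P = (14, 16)
  5P = (2, 6)
  6P = O

ord(P) = 6


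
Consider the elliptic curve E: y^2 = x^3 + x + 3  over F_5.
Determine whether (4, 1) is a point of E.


Check whether y^2 = x^3 + 1 x + 3 (mod 5) for (x, y) = (4, 1).
LHS: y^2 = 1^2 mod 5 = 1
RHS: x^3 + 1 x + 3 = 4^3 + 1*4 + 3 mod 5 = 1
LHS = RHS

Yes, on the curve


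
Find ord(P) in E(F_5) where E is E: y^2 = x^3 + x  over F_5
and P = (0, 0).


Compute successive multiples of P until we hit O:
  1P = (0, 0)
  2P = O

ord(P) = 2


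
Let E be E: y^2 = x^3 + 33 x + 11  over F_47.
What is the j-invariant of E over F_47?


Delta = -16(4 a^3 + 27 b^2) mod 47 = 16
-1728 * (4 a)^3 = -1728 * (4*33)^3 mod 47 = 18
j = 18 * 16^(-1) mod 47 = 7

j = 7 (mod 47)


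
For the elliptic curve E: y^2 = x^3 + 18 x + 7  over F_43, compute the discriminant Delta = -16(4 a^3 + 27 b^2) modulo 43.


4 a^3 + 27 b^2 = 4*18^3 + 27*7^2 = 23328 + 1323 = 24651
Delta = -16 * (24651) = -394416
Delta mod 43 = 23

Delta = 23 (mod 43)


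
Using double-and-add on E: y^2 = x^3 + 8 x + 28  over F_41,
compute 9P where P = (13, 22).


k = 9 = 1001_2 (binary, LSB first: 1001)
Double-and-add from P = (13, 22):
  bit 0 = 1: acc = O + (13, 22) = (13, 22)
  bit 1 = 0: acc unchanged = (13, 22)
  bit 2 = 0: acc unchanged = (13, 22)
  bit 3 = 1: acc = (13, 22) + (29, 7) = (1, 18)

9P = (1, 18)


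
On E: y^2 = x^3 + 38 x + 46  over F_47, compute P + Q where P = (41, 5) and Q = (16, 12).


P != Q, so use the chord formula.
s = (y2 - y1) / (x2 - x1) = (7) / (22) mod 47 = 11
x3 = s^2 - x1 - x2 mod 47 = 11^2 - 41 - 16 = 17
y3 = s (x1 - x3) - y1 mod 47 = 11 * (41 - 17) - 5 = 24

P + Q = (17, 24)


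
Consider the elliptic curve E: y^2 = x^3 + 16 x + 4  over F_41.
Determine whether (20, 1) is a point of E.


Check whether y^2 = x^3 + 16 x + 4 (mod 41) for (x, y) = (20, 1).
LHS: y^2 = 1^2 mod 41 = 1
RHS: x^3 + 16 x + 4 = 20^3 + 16*20 + 4 mod 41 = 1
LHS = RHS

Yes, on the curve


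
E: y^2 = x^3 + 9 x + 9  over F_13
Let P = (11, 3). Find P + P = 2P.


Doubling: s = (3 x1^2 + a) / (2 y1)
s = (3*11^2 + 9) / (2*3) mod 13 = 10
x3 = s^2 - 2 x1 mod 13 = 10^2 - 2*11 = 0
y3 = s (x1 - x3) - y1 mod 13 = 10 * (11 - 0) - 3 = 3

2P = (0, 3)


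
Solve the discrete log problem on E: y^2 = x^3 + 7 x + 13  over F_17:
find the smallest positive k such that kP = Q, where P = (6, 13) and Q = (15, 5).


Enumerate multiples of P until we hit Q = (15, 5):
  1P = (6, 13)
  2P = (1, 15)
  3P = (2, 16)
  4P = (0, 8)
  5P = (15, 5)
Match found at i = 5.

k = 5


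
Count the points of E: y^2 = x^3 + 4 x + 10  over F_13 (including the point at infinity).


For each x in F_13, count y with y^2 = x^3 + 4 x + 10 mod 13:
  x = 0: RHS = 10, y in [6, 7]  -> 2 point(s)
  x = 2: RHS = 0, y in [0]  -> 1 point(s)
  x = 3: RHS = 10, y in [6, 7]  -> 2 point(s)
  x = 4: RHS = 12, y in [5, 8]  -> 2 point(s)
  x = 5: RHS = 12, y in [5, 8]  -> 2 point(s)
  x = 6: RHS = 3, y in [4, 9]  -> 2 point(s)
  x = 7: RHS = 4, y in [2, 11]  -> 2 point(s)
  x = 10: RHS = 10, y in [6, 7]  -> 2 point(s)
Affine points: 15. Add the point at infinity: total = 16.

#E(F_13) = 16


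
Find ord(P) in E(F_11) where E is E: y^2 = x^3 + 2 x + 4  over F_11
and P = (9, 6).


Compute successive multiples of P until we hit O:
  1P = (9, 6)
  2P = (2, 4)
  3P = (3, 2)
  4P = (8, 2)
  5P = (10, 1)
  6P = (6, 1)
  7P = (0, 9)
  8P = (7, 8)
  ... (continuing to 17P)
  17P = O

ord(P) = 17


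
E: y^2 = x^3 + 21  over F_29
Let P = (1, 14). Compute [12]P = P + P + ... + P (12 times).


k = 12 = 1100_2 (binary, LSB first: 0011)
Double-and-add from P = (1, 14):
  bit 0 = 0: acc unchanged = O
  bit 1 = 0: acc unchanged = O
  bit 2 = 1: acc = O + (6, 18) = (6, 18)
  bit 3 = 1: acc = (6, 18) + (26, 9) = (27, 19)

12P = (27, 19)


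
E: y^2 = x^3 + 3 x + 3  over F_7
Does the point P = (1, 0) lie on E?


Check whether y^2 = x^3 + 3 x + 3 (mod 7) for (x, y) = (1, 0).
LHS: y^2 = 0^2 mod 7 = 0
RHS: x^3 + 3 x + 3 = 1^3 + 3*1 + 3 mod 7 = 0
LHS = RHS

Yes, on the curve


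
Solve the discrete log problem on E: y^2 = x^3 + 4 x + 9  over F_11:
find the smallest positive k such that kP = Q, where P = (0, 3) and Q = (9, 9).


Enumerate multiples of P until we hit Q = (9, 9):
  1P = (0, 3)
  2P = (9, 2)
  3P = (5, 0)
  4P = (9, 9)
Match found at i = 4.

k = 4


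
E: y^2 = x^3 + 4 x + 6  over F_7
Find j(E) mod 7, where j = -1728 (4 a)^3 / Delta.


Delta = -16(4 a^3 + 27 b^2) mod 7 = 1
-1728 * (4 a)^3 = -1728 * (4*4)^3 mod 7 = 1
j = 1 * 1^(-1) mod 7 = 1

j = 1 (mod 7)


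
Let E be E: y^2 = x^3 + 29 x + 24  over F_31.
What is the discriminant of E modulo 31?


4 a^3 + 27 b^2 = 4*29^3 + 27*24^2 = 97556 + 15552 = 113108
Delta = -16 * (113108) = -1809728
Delta mod 31 = 21

Delta = 21 (mod 31)


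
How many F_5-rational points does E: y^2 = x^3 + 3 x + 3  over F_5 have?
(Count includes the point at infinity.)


For each x in F_5, count y with y^2 = x^3 + 3 x + 3 mod 5:
  x = 3: RHS = 4, y in [2, 3]  -> 2 point(s)
  x = 4: RHS = 4, y in [2, 3]  -> 2 point(s)
Affine points: 4. Add the point at infinity: total = 5.

#E(F_5) = 5


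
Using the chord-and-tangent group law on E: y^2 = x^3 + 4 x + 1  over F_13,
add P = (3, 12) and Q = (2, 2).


P != Q, so use the chord formula.
s = (y2 - y1) / (x2 - x1) = (3) / (12) mod 13 = 10
x3 = s^2 - x1 - x2 mod 13 = 10^2 - 3 - 2 = 4
y3 = s (x1 - x3) - y1 mod 13 = 10 * (3 - 4) - 12 = 4

P + Q = (4, 4)


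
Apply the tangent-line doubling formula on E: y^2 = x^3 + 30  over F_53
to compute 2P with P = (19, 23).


Doubling: s = (3 x1^2 + a) / (2 y1)
s = (3*19^2 + 0) / (2*23) mod 53 = 27
x3 = s^2 - 2 x1 mod 53 = 27^2 - 2*19 = 2
y3 = s (x1 - x3) - y1 mod 53 = 27 * (19 - 2) - 23 = 12

2P = (2, 12)


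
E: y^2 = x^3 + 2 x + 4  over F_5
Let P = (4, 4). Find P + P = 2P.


Doubling: s = (3 x1^2 + a) / (2 y1)
s = (3*4^2 + 2) / (2*4) mod 5 = 0
x3 = s^2 - 2 x1 mod 5 = 0^2 - 2*4 = 2
y3 = s (x1 - x3) - y1 mod 5 = 0 * (4 - 2) - 4 = 1

2P = (2, 1)


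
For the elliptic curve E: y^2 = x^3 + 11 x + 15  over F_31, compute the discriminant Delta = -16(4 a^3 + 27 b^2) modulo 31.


4 a^3 + 27 b^2 = 4*11^3 + 27*15^2 = 5324 + 6075 = 11399
Delta = -16 * (11399) = -182384
Delta mod 31 = 20

Delta = 20 (mod 31)


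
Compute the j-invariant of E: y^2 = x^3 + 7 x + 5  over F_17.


Delta = -16(4 a^3 + 27 b^2) mod 17 = 7
-1728 * (4 a)^3 = -1728 * (4*7)^3 mod 17 = 13
j = 13 * 7^(-1) mod 17 = 14

j = 14 (mod 17)


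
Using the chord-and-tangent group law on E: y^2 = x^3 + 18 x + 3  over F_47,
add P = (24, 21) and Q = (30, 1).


P != Q, so use the chord formula.
s = (y2 - y1) / (x2 - x1) = (27) / (6) mod 47 = 28
x3 = s^2 - x1 - x2 mod 47 = 28^2 - 24 - 30 = 25
y3 = s (x1 - x3) - y1 mod 47 = 28 * (24 - 25) - 21 = 45

P + Q = (25, 45)


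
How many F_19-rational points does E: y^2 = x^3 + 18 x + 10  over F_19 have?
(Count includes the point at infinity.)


For each x in F_19, count y with y^2 = x^3 + 18 x + 10 mod 19:
  x = 2: RHS = 16, y in [4, 15]  -> 2 point(s)
  x = 5: RHS = 16, y in [4, 15]  -> 2 point(s)
  x = 6: RHS = 11, y in [7, 12]  -> 2 point(s)
  x = 7: RHS = 4, y in [2, 17]  -> 2 point(s)
  x = 8: RHS = 1, y in [1, 18]  -> 2 point(s)
  x = 11: RHS = 0, y in [0]  -> 1 point(s)
  x = 12: RHS = 16, y in [4, 15]  -> 2 point(s)
  x = 13: RHS = 9, y in [3, 16]  -> 2 point(s)
  x = 14: RHS = 4, y in [2, 17]  -> 2 point(s)
  x = 15: RHS = 7, y in [8, 11]  -> 2 point(s)
  x = 16: RHS = 5, y in [9, 10]  -> 2 point(s)
  x = 17: RHS = 4, y in [2, 17]  -> 2 point(s)
Affine points: 23. Add the point at infinity: total = 24.

#E(F_19) = 24


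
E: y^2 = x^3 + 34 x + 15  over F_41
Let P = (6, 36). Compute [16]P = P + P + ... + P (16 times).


k = 16 = 10000_2 (binary, LSB first: 00001)
Double-and-add from P = (6, 36):
  bit 0 = 0: acc unchanged = O
  bit 1 = 0: acc unchanged = O
  bit 2 = 0: acc unchanged = O
  bit 3 = 0: acc unchanged = O
  bit 4 = 1: acc = O + (30, 14) = (30, 14)

16P = (30, 14)


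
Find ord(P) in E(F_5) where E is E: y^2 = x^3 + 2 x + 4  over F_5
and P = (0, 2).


Compute successive multiples of P until we hit O:
  1P = (0, 2)
  2P = (4, 1)
  3P = (2, 1)
  4P = (2, 4)
  5P = (4, 4)
  6P = (0, 3)
  7P = O

ord(P) = 7


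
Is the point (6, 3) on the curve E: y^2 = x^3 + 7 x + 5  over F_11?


Check whether y^2 = x^3 + 7 x + 5 (mod 11) for (x, y) = (6, 3).
LHS: y^2 = 3^2 mod 11 = 9
RHS: x^3 + 7 x + 5 = 6^3 + 7*6 + 5 mod 11 = 10
LHS != RHS

No, not on the curve


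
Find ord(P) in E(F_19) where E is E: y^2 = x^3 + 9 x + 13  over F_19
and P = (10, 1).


Compute successive multiples of P until we hit O:
  1P = (10, 1)
  2P = (10, 18)
  3P = O

ord(P) = 3


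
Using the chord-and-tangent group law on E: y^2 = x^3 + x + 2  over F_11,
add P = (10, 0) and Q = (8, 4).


P != Q, so use the chord formula.
s = (y2 - y1) / (x2 - x1) = (4) / (9) mod 11 = 9
x3 = s^2 - x1 - x2 mod 11 = 9^2 - 10 - 8 = 8
y3 = s (x1 - x3) - y1 mod 11 = 9 * (10 - 8) - 0 = 7

P + Q = (8, 7)


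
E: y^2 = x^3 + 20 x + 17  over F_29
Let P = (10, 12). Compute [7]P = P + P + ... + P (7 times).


k = 7 = 111_2 (binary, LSB first: 111)
Double-and-add from P = (10, 12):
  bit 0 = 1: acc = O + (10, 12) = (10, 12)
  bit 1 = 1: acc = (10, 12) + (16, 24) = (7, 23)
  bit 2 = 1: acc = (7, 23) + (19, 21) = (28, 24)

7P = (28, 24)


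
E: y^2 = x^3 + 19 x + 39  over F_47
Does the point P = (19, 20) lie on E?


Check whether y^2 = x^3 + 19 x + 39 (mod 47) for (x, y) = (19, 20).
LHS: y^2 = 20^2 mod 47 = 24
RHS: x^3 + 19 x + 39 = 19^3 + 19*19 + 39 mod 47 = 21
LHS != RHS

No, not on the curve


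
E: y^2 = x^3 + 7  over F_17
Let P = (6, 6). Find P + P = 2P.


Doubling: s = (3 x1^2 + a) / (2 y1)
s = (3*6^2 + 0) / (2*6) mod 17 = 9
x3 = s^2 - 2 x1 mod 17 = 9^2 - 2*6 = 1
y3 = s (x1 - x3) - y1 mod 17 = 9 * (6 - 1) - 6 = 5

2P = (1, 5)


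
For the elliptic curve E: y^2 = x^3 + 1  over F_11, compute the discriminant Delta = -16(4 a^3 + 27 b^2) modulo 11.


4 a^3 + 27 b^2 = 4*0^3 + 27*1^2 = 0 + 27 = 27
Delta = -16 * (27) = -432
Delta mod 11 = 8

Delta = 8 (mod 11)


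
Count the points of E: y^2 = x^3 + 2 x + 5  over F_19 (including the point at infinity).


For each x in F_19, count y with y^2 = x^3 + 2 x + 5 mod 19:
  x = 0: RHS = 5, y in [9, 10]  -> 2 point(s)
  x = 2: RHS = 17, y in [6, 13]  -> 2 point(s)
  x = 3: RHS = 0, y in [0]  -> 1 point(s)
  x = 4: RHS = 1, y in [1, 18]  -> 2 point(s)
  x = 5: RHS = 7, y in [8, 11]  -> 2 point(s)
  x = 6: RHS = 5, y in [9, 10]  -> 2 point(s)
  x = 7: RHS = 1, y in [1, 18]  -> 2 point(s)
  x = 8: RHS = 1, y in [1, 18]  -> 2 point(s)
  x = 9: RHS = 11, y in [7, 12]  -> 2 point(s)
  x = 11: RHS = 9, y in [3, 16]  -> 2 point(s)
  x = 12: RHS = 9, y in [3, 16]  -> 2 point(s)
  x = 13: RHS = 5, y in [9, 10]  -> 2 point(s)
  x = 15: RHS = 9, y in [3, 16]  -> 2 point(s)
Affine points: 25. Add the point at infinity: total = 26.

#E(F_19) = 26


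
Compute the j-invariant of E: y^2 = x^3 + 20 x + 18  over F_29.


Delta = -16(4 a^3 + 27 b^2) mod 29 = 10
-1728 * (4 a)^3 = -1728 * (4*20)^3 mod 29 = 2
j = 2 * 10^(-1) mod 29 = 6

j = 6 (mod 29)


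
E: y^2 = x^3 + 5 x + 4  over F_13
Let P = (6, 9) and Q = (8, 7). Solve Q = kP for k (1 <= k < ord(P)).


Enumerate multiples of P until we hit Q = (8, 7):
  1P = (6, 9)
  2P = (11, 8)
  3P = (8, 7)
Match found at i = 3.

k = 3


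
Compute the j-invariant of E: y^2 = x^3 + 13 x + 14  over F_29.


Delta = -16(4 a^3 + 27 b^2) mod 29 = 21
-1728 * (4 a)^3 = -1728 * (4*13)^3 mod 29 = 18
j = 18 * 21^(-1) mod 29 = 5

j = 5 (mod 29)


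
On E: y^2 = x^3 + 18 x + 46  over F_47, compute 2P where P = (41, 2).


Doubling: s = (3 x1^2 + a) / (2 y1)
s = (3*41^2 + 18) / (2*2) mod 47 = 8
x3 = s^2 - 2 x1 mod 47 = 8^2 - 2*41 = 29
y3 = s (x1 - x3) - y1 mod 47 = 8 * (41 - 29) - 2 = 0

2P = (29, 0)


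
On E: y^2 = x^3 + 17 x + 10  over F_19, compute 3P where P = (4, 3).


k = 3 = 11_2 (binary, LSB first: 11)
Double-and-add from P = (4, 3):
  bit 0 = 1: acc = O + (4, 3) = (4, 3)
  bit 1 = 1: acc = (4, 3) + (17, 5) = (15, 7)

3P = (15, 7)


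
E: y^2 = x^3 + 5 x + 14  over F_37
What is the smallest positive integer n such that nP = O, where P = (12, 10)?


Compute successive multiples of P until we hit O:
  1P = (12, 10)
  2P = (6, 36)
  3P = (9, 14)
  4P = (26, 21)
  5P = (10, 18)
  6P = (31, 29)
  7P = (32, 7)
  8P = (34, 34)
  ... (continuing to 40P)
  40P = O

ord(P) = 40


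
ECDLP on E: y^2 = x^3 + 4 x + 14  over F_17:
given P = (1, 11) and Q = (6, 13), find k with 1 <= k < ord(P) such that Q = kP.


Enumerate multiples of P until we hit Q = (6, 13):
  1P = (1, 11)
  2P = (2, 8)
  3P = (6, 4)
  4P = (14, 14)
  5P = (10, 0)
  6P = (14, 3)
  7P = (6, 13)
Match found at i = 7.

k = 7


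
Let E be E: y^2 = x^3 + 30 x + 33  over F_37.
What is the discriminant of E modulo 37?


4 a^3 + 27 b^2 = 4*30^3 + 27*33^2 = 108000 + 29403 = 137403
Delta = -16 * (137403) = -2198448
Delta mod 37 = 18

Delta = 18 (mod 37)


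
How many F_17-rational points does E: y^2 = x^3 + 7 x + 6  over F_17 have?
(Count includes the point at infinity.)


For each x in F_17, count y with y^2 = x^3 + 7 x + 6 mod 17:
  x = 4: RHS = 13, y in [8, 9]  -> 2 point(s)
  x = 5: RHS = 13, y in [8, 9]  -> 2 point(s)
  x = 6: RHS = 9, y in [3, 14]  -> 2 point(s)
  x = 8: RHS = 13, y in [8, 9]  -> 2 point(s)
  x = 9: RHS = 16, y in [4, 13]  -> 2 point(s)
  x = 12: RHS = 16, y in [4, 13]  -> 2 point(s)
  x = 13: RHS = 16, y in [4, 13]  -> 2 point(s)
  x = 14: RHS = 9, y in [3, 14]  -> 2 point(s)
  x = 15: RHS = 1, y in [1, 16]  -> 2 point(s)
  x = 16: RHS = 15, y in [7, 10]  -> 2 point(s)
Affine points: 20. Add the point at infinity: total = 21.

#E(F_17) = 21


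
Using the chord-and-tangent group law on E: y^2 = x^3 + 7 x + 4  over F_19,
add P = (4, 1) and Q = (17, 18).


P != Q, so use the chord formula.
s = (y2 - y1) / (x2 - x1) = (17) / (13) mod 19 = 13
x3 = s^2 - x1 - x2 mod 19 = 13^2 - 4 - 17 = 15
y3 = s (x1 - x3) - y1 mod 19 = 13 * (4 - 15) - 1 = 8

P + Q = (15, 8)


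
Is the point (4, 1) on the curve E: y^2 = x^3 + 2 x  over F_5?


Check whether y^2 = x^3 + 2 x + 0 (mod 5) for (x, y) = (4, 1).
LHS: y^2 = 1^2 mod 5 = 1
RHS: x^3 + 2 x + 0 = 4^3 + 2*4 + 0 mod 5 = 2
LHS != RHS

No, not on the curve


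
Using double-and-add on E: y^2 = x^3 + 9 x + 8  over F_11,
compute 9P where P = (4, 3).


k = 9 = 1001_2 (binary, LSB first: 1001)
Double-and-add from P = (4, 3):
  bit 0 = 1: acc = O + (4, 3) = (4, 3)
  bit 1 = 0: acc unchanged = (4, 3)
  bit 2 = 0: acc unchanged = (4, 3)
  bit 3 = 1: acc = (4, 3) + (2, 10) = (9, 9)

9P = (9, 9)


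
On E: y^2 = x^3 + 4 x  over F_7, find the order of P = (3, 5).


Compute successive multiples of P until we hit O:
  1P = (3, 5)
  2P = (2, 3)
  3P = (6, 3)
  4P = (0, 0)
  5P = (6, 4)
  6P = (2, 4)
  7P = (3, 2)
  8P = O

ord(P) = 8


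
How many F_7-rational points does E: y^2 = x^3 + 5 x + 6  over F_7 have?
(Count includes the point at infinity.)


For each x in F_7, count y with y^2 = x^3 + 5 x + 6 mod 7:
  x = 5: RHS = 2, y in [3, 4]  -> 2 point(s)
  x = 6: RHS = 0, y in [0]  -> 1 point(s)
Affine points: 3. Add the point at infinity: total = 4.

#E(F_7) = 4


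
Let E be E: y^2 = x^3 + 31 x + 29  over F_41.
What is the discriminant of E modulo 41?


4 a^3 + 27 b^2 = 4*31^3 + 27*29^2 = 119164 + 22707 = 141871
Delta = -16 * (141871) = -2269936
Delta mod 41 = 29

Delta = 29 (mod 41)


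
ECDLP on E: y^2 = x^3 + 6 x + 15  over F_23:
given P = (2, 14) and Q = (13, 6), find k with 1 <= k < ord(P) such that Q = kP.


Enumerate multiples of P until we hit Q = (13, 6):
  1P = (2, 14)
  2P = (20, 4)
  3P = (5, 3)
  4P = (9, 4)
  5P = (7, 3)
  6P = (17, 19)
  7P = (22, 10)
  8P = (11, 20)
  9P = (13, 17)
  10P = (21, 8)
  11P = (8, 0)
  12P = (21, 15)
  13P = (13, 6)
Match found at i = 13.

k = 13


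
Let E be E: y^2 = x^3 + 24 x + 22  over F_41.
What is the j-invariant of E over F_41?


Delta = -16(4 a^3 + 27 b^2) mod 41 = 15
-1728 * (4 a)^3 = -1728 * (4*24)^3 mod 41 = 18
j = 18 * 15^(-1) mod 41 = 34

j = 34 (mod 41)


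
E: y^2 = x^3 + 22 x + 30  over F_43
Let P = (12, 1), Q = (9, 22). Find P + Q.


P != Q, so use the chord formula.
s = (y2 - y1) / (x2 - x1) = (21) / (40) mod 43 = 36
x3 = s^2 - x1 - x2 mod 43 = 36^2 - 12 - 9 = 28
y3 = s (x1 - x3) - y1 mod 43 = 36 * (12 - 28) - 1 = 25

P + Q = (28, 25)


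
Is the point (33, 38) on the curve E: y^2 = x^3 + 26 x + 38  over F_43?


Check whether y^2 = x^3 + 26 x + 38 (mod 43) for (x, y) = (33, 38).
LHS: y^2 = 38^2 mod 43 = 25
RHS: x^3 + 26 x + 38 = 33^3 + 26*33 + 38 mod 43 = 25
LHS = RHS

Yes, on the curve


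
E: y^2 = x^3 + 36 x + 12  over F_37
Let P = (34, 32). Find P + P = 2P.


Doubling: s = (3 x1^2 + a) / (2 y1)
s = (3*34^2 + 36) / (2*32) mod 37 = 27
x3 = s^2 - 2 x1 mod 37 = 27^2 - 2*34 = 32
y3 = s (x1 - x3) - y1 mod 37 = 27 * (34 - 32) - 32 = 22

2P = (32, 22)


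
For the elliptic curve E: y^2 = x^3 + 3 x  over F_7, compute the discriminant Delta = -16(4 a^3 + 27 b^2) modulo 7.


4 a^3 + 27 b^2 = 4*3^3 + 27*0^2 = 108 + 0 = 108
Delta = -16 * (108) = -1728
Delta mod 7 = 1

Delta = 1 (mod 7)


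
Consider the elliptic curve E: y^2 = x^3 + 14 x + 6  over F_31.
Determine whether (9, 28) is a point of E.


Check whether y^2 = x^3 + 14 x + 6 (mod 31) for (x, y) = (9, 28).
LHS: y^2 = 28^2 mod 31 = 9
RHS: x^3 + 14 x + 6 = 9^3 + 14*9 + 6 mod 31 = 24
LHS != RHS

No, not on the curve


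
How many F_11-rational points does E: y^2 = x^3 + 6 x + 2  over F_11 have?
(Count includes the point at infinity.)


For each x in F_11, count y with y^2 = x^3 + 6 x + 2 mod 11:
  x = 1: RHS = 9, y in [3, 8]  -> 2 point(s)
  x = 2: RHS = 0, y in [0]  -> 1 point(s)
  x = 3: RHS = 3, y in [5, 6]  -> 2 point(s)
  x = 5: RHS = 3, y in [5, 6]  -> 2 point(s)
  x = 6: RHS = 1, y in [1, 10]  -> 2 point(s)
  x = 8: RHS = 1, y in [1, 10]  -> 2 point(s)
  x = 9: RHS = 4, y in [2, 9]  -> 2 point(s)
Affine points: 13. Add the point at infinity: total = 14.

#E(F_11) = 14


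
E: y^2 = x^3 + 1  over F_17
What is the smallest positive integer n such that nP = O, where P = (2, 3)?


Compute successive multiples of P until we hit O:
  1P = (2, 3)
  2P = (0, 1)
  3P = (16, 0)
  4P = (0, 16)
  5P = (2, 14)
  6P = O

ord(P) = 6


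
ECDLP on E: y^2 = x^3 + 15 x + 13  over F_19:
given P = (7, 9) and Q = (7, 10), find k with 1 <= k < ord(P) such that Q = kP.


Enumerate multiples of P until we hit Q = (7, 10):
  1P = (7, 9)
  2P = (10, 2)
  3P = (18, 4)
  4P = (3, 3)
  5P = (16, 6)
  6P = (13, 12)
  7P = (4, 2)
  8P = (5, 2)
  9P = (5, 17)
  10P = (4, 17)
  11P = (13, 7)
  12P = (16, 13)
  13P = (3, 16)
  14P = (18, 15)
  15P = (10, 17)
  16P = (7, 10)
Match found at i = 16.

k = 16


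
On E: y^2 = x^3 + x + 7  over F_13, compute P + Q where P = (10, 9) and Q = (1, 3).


P != Q, so use the chord formula.
s = (y2 - y1) / (x2 - x1) = (7) / (4) mod 13 = 5
x3 = s^2 - x1 - x2 mod 13 = 5^2 - 10 - 1 = 1
y3 = s (x1 - x3) - y1 mod 13 = 5 * (10 - 1) - 9 = 10

P + Q = (1, 10)


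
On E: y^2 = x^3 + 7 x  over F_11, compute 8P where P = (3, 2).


k = 8 = 1000_2 (binary, LSB first: 0001)
Double-and-add from P = (3, 2):
  bit 0 = 0: acc unchanged = O
  bit 1 = 0: acc unchanged = O
  bit 2 = 0: acc unchanged = O
  bit 3 = 1: acc = O + (3, 9) = (3, 9)

8P = (3, 9)


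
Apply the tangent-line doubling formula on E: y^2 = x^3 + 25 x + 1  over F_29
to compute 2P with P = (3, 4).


Doubling: s = (3 x1^2 + a) / (2 y1)
s = (3*3^2 + 25) / (2*4) mod 29 = 21
x3 = s^2 - 2 x1 mod 29 = 21^2 - 2*3 = 0
y3 = s (x1 - x3) - y1 mod 29 = 21 * (3 - 0) - 4 = 1

2P = (0, 1)


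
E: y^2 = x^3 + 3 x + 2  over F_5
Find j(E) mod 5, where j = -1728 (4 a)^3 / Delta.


Delta = -16(4 a^3 + 27 b^2) mod 5 = 4
-1728 * (4 a)^3 = -1728 * (4*3)^3 mod 5 = 1
j = 1 * 4^(-1) mod 5 = 4

j = 4 (mod 5)


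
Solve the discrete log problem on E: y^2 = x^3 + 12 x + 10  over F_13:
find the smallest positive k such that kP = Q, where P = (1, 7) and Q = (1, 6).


Enumerate multiples of P until we hit Q = (1, 6):
  1P = (1, 7)
  2P = (2, 4)
  3P = (6, 8)
  4P = (5, 0)
  5P = (6, 5)
  6P = (2, 9)
  7P = (1, 6)
Match found at i = 7.

k = 7


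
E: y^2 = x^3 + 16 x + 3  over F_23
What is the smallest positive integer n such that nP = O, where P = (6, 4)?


Compute successive multiples of P until we hit O:
  1P = (6, 4)
  2P = (4, 4)
  3P = (13, 19)
  4P = (10, 17)
  5P = (19, 17)
  6P = (22, 3)
  7P = (3, 3)
  8P = (9, 18)
  ... (continuing to 29P)
  29P = O

ord(P) = 29


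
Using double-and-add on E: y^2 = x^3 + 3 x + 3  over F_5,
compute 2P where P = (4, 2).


k = 2 = 10_2 (binary, LSB first: 01)
Double-and-add from P = (4, 2):
  bit 0 = 0: acc unchanged = O
  bit 1 = 1: acc = O + (3, 2) = (3, 2)

2P = (3, 2)


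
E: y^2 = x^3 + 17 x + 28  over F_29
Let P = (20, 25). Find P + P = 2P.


Doubling: s = (3 x1^2 + a) / (2 y1)
s = (3*20^2 + 17) / (2*25) mod 29 = 11
x3 = s^2 - 2 x1 mod 29 = 11^2 - 2*20 = 23
y3 = s (x1 - x3) - y1 mod 29 = 11 * (20 - 23) - 25 = 0

2P = (23, 0)


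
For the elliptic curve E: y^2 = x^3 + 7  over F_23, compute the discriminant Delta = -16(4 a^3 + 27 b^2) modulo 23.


4 a^3 + 27 b^2 = 4*0^3 + 27*7^2 = 0 + 1323 = 1323
Delta = -16 * (1323) = -21168
Delta mod 23 = 15

Delta = 15 (mod 23)


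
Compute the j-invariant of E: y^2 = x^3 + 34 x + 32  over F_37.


Delta = -16(4 a^3 + 27 b^2) mod 37 = 30
-1728 * (4 a)^3 = -1728 * (4*34)^3 mod 37 = 10
j = 10 * 30^(-1) mod 37 = 25

j = 25 (mod 37)


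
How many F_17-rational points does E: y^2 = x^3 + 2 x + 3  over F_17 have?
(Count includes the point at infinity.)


For each x in F_17, count y with y^2 = x^3 + 2 x + 3 mod 17:
  x = 2: RHS = 15, y in [7, 10]  -> 2 point(s)
  x = 3: RHS = 2, y in [6, 11]  -> 2 point(s)
  x = 5: RHS = 2, y in [6, 11]  -> 2 point(s)
  x = 8: RHS = 4, y in [2, 15]  -> 2 point(s)
  x = 9: RHS = 2, y in [6, 11]  -> 2 point(s)
  x = 11: RHS = 13, y in [8, 9]  -> 2 point(s)
  x = 12: RHS = 4, y in [2, 15]  -> 2 point(s)
  x = 13: RHS = 16, y in [4, 13]  -> 2 point(s)
  x = 14: RHS = 4, y in [2, 15]  -> 2 point(s)
  x = 15: RHS = 8, y in [5, 12]  -> 2 point(s)
  x = 16: RHS = 0, y in [0]  -> 1 point(s)
Affine points: 21. Add the point at infinity: total = 22.

#E(F_17) = 22


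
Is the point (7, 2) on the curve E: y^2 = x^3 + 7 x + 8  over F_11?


Check whether y^2 = x^3 + 7 x + 8 (mod 11) for (x, y) = (7, 2).
LHS: y^2 = 2^2 mod 11 = 4
RHS: x^3 + 7 x + 8 = 7^3 + 7*7 + 8 mod 11 = 4
LHS = RHS

Yes, on the curve


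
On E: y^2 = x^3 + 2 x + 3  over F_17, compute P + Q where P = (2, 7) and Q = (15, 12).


P != Q, so use the chord formula.
s = (y2 - y1) / (x2 - x1) = (5) / (13) mod 17 = 3
x3 = s^2 - x1 - x2 mod 17 = 3^2 - 2 - 15 = 9
y3 = s (x1 - x3) - y1 mod 17 = 3 * (2 - 9) - 7 = 6

P + Q = (9, 6)


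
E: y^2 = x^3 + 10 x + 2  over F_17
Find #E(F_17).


For each x in F_17, count y with y^2 = x^3 + 10 x + 2 mod 17:
  x = 0: RHS = 2, y in [6, 11]  -> 2 point(s)
  x = 1: RHS = 13, y in [8, 9]  -> 2 point(s)
  x = 2: RHS = 13, y in [8, 9]  -> 2 point(s)
  x = 3: RHS = 8, y in [5, 12]  -> 2 point(s)
  x = 4: RHS = 4, y in [2, 15]  -> 2 point(s)
  x = 8: RHS = 16, y in [4, 13]  -> 2 point(s)
  x = 11: RHS = 15, y in [7, 10]  -> 2 point(s)
  x = 13: RHS = 0, y in [0]  -> 1 point(s)
  x = 14: RHS = 13, y in [8, 9]  -> 2 point(s)
  x = 15: RHS = 8, y in [5, 12]  -> 2 point(s)
  x = 16: RHS = 8, y in [5, 12]  -> 2 point(s)
Affine points: 21. Add the point at infinity: total = 22.

#E(F_17) = 22


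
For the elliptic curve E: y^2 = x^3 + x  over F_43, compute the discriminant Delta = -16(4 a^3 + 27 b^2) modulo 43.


4 a^3 + 27 b^2 = 4*1^3 + 27*0^2 = 4 + 0 = 4
Delta = -16 * (4) = -64
Delta mod 43 = 22

Delta = 22 (mod 43)


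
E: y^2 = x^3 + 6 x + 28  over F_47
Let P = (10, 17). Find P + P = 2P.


Doubling: s = (3 x1^2 + a) / (2 y1)
s = (3*10^2 + 6) / (2*17) mod 47 = 9
x3 = s^2 - 2 x1 mod 47 = 9^2 - 2*10 = 14
y3 = s (x1 - x3) - y1 mod 47 = 9 * (10 - 14) - 17 = 41

2P = (14, 41)


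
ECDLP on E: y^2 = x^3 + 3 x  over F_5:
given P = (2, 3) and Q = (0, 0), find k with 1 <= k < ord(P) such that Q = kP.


Enumerate multiples of P until we hit Q = (0, 0):
  1P = (2, 3)
  2P = (1, 2)
  3P = (3, 1)
  4P = (4, 1)
  5P = (0, 0)
Match found at i = 5.

k = 5


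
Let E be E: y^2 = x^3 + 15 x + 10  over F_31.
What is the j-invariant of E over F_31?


Delta = -16(4 a^3 + 27 b^2) mod 31 = 22
-1728 * (4 a)^3 = -1728 * (4*15)^3 mod 31 = 29
j = 29 * 22^(-1) mod 31 = 14

j = 14 (mod 31)


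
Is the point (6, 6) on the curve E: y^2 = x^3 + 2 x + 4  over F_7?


Check whether y^2 = x^3 + 2 x + 4 (mod 7) for (x, y) = (6, 6).
LHS: y^2 = 6^2 mod 7 = 1
RHS: x^3 + 2 x + 4 = 6^3 + 2*6 + 4 mod 7 = 1
LHS = RHS

Yes, on the curve


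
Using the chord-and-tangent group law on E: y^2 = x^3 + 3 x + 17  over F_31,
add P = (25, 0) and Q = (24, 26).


P != Q, so use the chord formula.
s = (y2 - y1) / (x2 - x1) = (26) / (30) mod 31 = 5
x3 = s^2 - x1 - x2 mod 31 = 5^2 - 25 - 24 = 7
y3 = s (x1 - x3) - y1 mod 31 = 5 * (25 - 7) - 0 = 28

P + Q = (7, 28)


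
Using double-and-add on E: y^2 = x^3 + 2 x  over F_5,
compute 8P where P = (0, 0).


k = 8 = 1000_2 (binary, LSB first: 0001)
Double-and-add from P = (0, 0):
  bit 0 = 0: acc unchanged = O
  bit 1 = 0: acc unchanged = O
  bit 2 = 0: acc unchanged = O
  bit 3 = 1: acc = O + O = O

8P = O


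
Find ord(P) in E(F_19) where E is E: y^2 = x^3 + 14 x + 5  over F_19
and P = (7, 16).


Compute successive multiples of P until we hit O:
  1P = (7, 16)
  2P = (12, 1)
  3P = (9, 9)
  4P = (1, 1)
  5P = (3, 13)
  6P = (6, 18)
  7P = (10, 9)
  8P = (18, 16)
  ... (continuing to 26P)
  26P = O

ord(P) = 26


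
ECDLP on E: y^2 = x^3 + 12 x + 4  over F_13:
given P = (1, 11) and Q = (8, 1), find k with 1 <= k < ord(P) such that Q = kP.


Enumerate multiples of P until we hit Q = (8, 1):
  1P = (1, 11)
  2P = (8, 12)
  3P = (8, 1)
Match found at i = 3.

k = 3


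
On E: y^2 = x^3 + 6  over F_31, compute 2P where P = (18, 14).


Doubling: s = (3 x1^2 + a) / (2 y1)
s = (3*18^2 + 0) / (2*14) mod 31 = 17
x3 = s^2 - 2 x1 mod 31 = 17^2 - 2*18 = 5
y3 = s (x1 - x3) - y1 mod 31 = 17 * (18 - 5) - 14 = 21

2P = (5, 21)


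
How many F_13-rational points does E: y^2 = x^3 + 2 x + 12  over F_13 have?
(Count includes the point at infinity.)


For each x in F_13, count y with y^2 = x^3 + 2 x + 12 mod 13:
  x = 0: RHS = 12, y in [5, 8]  -> 2 point(s)
  x = 5: RHS = 4, y in [2, 11]  -> 2 point(s)
  x = 11: RHS = 0, y in [0]  -> 1 point(s)
  x = 12: RHS = 9, y in [3, 10]  -> 2 point(s)
Affine points: 7. Add the point at infinity: total = 8.

#E(F_13) = 8


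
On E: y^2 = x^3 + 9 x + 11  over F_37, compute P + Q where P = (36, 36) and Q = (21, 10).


P != Q, so use the chord formula.
s = (y2 - y1) / (x2 - x1) = (11) / (22) mod 37 = 19
x3 = s^2 - x1 - x2 mod 37 = 19^2 - 36 - 21 = 8
y3 = s (x1 - x3) - y1 mod 37 = 19 * (36 - 8) - 36 = 15

P + Q = (8, 15)


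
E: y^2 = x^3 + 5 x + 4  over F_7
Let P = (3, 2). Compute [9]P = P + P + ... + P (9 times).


k = 9 = 1001_2 (binary, LSB first: 1001)
Double-and-add from P = (3, 2):
  bit 0 = 1: acc = O + (3, 2) = (3, 2)
  bit 1 = 0: acc unchanged = (3, 2)
  bit 2 = 0: acc unchanged = (3, 2)
  bit 3 = 1: acc = (3, 2) + (2, 1) = (3, 5)

9P = (3, 5)


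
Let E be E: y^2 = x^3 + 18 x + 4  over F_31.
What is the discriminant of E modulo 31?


4 a^3 + 27 b^2 = 4*18^3 + 27*4^2 = 23328 + 432 = 23760
Delta = -16 * (23760) = -380160
Delta mod 31 = 24

Delta = 24 (mod 31)


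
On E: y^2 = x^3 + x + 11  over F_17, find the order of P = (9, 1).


Compute successive multiples of P until we hit O:
  1P = (9, 1)
  2P = (8, 2)
  3P = (1, 8)
  4P = (16, 3)
  5P = (7, 2)
  6P = (14, 10)
  7P = (2, 15)
  8P = (10, 1)
  ... (continuing to 20P)
  20P = O

ord(P) = 20


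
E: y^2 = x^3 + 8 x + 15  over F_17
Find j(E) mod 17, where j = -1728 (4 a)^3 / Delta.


Delta = -16(4 a^3 + 27 b^2) mod 17 = 14
-1728 * (4 a)^3 = -1728 * (4*8)^3 mod 17 = 3
j = 3 * 14^(-1) mod 17 = 16

j = 16 (mod 17)


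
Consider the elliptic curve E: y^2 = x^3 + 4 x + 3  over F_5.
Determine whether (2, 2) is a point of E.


Check whether y^2 = x^3 + 4 x + 3 (mod 5) for (x, y) = (2, 2).
LHS: y^2 = 2^2 mod 5 = 4
RHS: x^3 + 4 x + 3 = 2^3 + 4*2 + 3 mod 5 = 4
LHS = RHS

Yes, on the curve


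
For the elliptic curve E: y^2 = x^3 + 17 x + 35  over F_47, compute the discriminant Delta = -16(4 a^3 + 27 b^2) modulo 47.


4 a^3 + 27 b^2 = 4*17^3 + 27*35^2 = 19652 + 33075 = 52727
Delta = -16 * (52727) = -843632
Delta mod 47 = 18

Delta = 18 (mod 47)


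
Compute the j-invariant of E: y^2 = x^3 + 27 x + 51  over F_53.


Delta = -16(4 a^3 + 27 b^2) mod 53 = 13
-1728 * (4 a)^3 = -1728 * (4*27)^3 mod 53 = 9
j = 9 * 13^(-1) mod 53 = 17

j = 17 (mod 53)


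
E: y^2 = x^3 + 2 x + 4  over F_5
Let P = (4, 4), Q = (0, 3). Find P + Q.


P != Q, so use the chord formula.
s = (y2 - y1) / (x2 - x1) = (4) / (1) mod 5 = 4
x3 = s^2 - x1 - x2 mod 5 = 4^2 - 4 - 0 = 2
y3 = s (x1 - x3) - y1 mod 5 = 4 * (4 - 2) - 4 = 4

P + Q = (2, 4)


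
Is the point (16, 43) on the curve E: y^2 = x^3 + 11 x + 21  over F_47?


Check whether y^2 = x^3 + 11 x + 21 (mod 47) for (x, y) = (16, 43).
LHS: y^2 = 43^2 mod 47 = 16
RHS: x^3 + 11 x + 21 = 16^3 + 11*16 + 21 mod 47 = 16
LHS = RHS

Yes, on the curve


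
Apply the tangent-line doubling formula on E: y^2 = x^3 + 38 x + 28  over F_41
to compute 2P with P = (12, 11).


Doubling: s = (3 x1^2 + a) / (2 y1)
s = (3*12^2 + 38) / (2*11) mod 41 = 40
x3 = s^2 - 2 x1 mod 41 = 40^2 - 2*12 = 18
y3 = s (x1 - x3) - y1 mod 41 = 40 * (12 - 18) - 11 = 36

2P = (18, 36)


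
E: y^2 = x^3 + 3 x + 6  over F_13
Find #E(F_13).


For each x in F_13, count y with y^2 = x^3 + 3 x + 6 mod 13:
  x = 1: RHS = 10, y in [6, 7]  -> 2 point(s)
  x = 3: RHS = 3, y in [4, 9]  -> 2 point(s)
  x = 4: RHS = 4, y in [2, 11]  -> 2 point(s)
  x = 5: RHS = 3, y in [4, 9]  -> 2 point(s)
  x = 8: RHS = 9, y in [3, 10]  -> 2 point(s)
  x = 10: RHS = 9, y in [3, 10]  -> 2 point(s)
Affine points: 12. Add the point at infinity: total = 13.

#E(F_13) = 13


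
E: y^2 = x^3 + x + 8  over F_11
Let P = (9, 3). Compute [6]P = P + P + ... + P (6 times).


k = 6 = 110_2 (binary, LSB first: 011)
Double-and-add from P = (9, 3):
  bit 0 = 0: acc unchanged = O
  bit 1 = 1: acc = O + (9, 8) = (9, 8)
  bit 2 = 1: acc = (9, 8) + (9, 3) = O

6P = O


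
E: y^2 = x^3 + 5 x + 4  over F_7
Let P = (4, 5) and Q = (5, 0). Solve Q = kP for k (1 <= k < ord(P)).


Enumerate multiples of P until we hit Q = (5, 0):
  1P = (4, 5)
  2P = (0, 5)
  3P = (3, 2)
  4P = (2, 1)
  5P = (5, 0)
Match found at i = 5.

k = 5


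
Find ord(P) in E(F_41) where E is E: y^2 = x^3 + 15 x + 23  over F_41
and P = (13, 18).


Compute successive multiples of P until we hit O:
  1P = (13, 18)
  2P = (10, 5)
  3P = (14, 5)
  4P = (19, 19)
  5P = (17, 36)
  6P = (21, 28)
  7P = (6, 1)
  8P = (12, 2)
  ... (continuing to 54P)
  54P = O

ord(P) = 54


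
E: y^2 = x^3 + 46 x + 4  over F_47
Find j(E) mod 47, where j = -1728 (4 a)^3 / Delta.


Delta = -16(4 a^3 + 27 b^2) mod 47 = 14
-1728 * (4 a)^3 = -1728 * (4*46)^3 mod 47 = 1
j = 1 * 14^(-1) mod 47 = 37

j = 37 (mod 47)


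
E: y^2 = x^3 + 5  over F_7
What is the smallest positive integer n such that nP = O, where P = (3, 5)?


Compute successive multiples of P until we hit O:
  1P = (3, 5)
  2P = (5, 5)
  3P = (6, 2)
  4P = (6, 5)
  5P = (5, 2)
  6P = (3, 2)
  7P = O

ord(P) = 7


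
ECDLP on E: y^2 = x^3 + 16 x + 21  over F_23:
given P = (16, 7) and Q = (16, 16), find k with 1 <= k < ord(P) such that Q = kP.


Enumerate multiples of P until we hit Q = (16, 16):
  1P = (16, 7)
  2P = (22, 2)
  3P = (17, 13)
  4P = (3, 2)
  5P = (10, 13)
  6P = (21, 21)
  7P = (15, 5)
  8P = (19, 10)
  9P = (12, 20)
  10P = (7, 4)
  11P = (18, 0)
  12P = (7, 19)
  13P = (12, 3)
  14P = (19, 13)
  15P = (15, 18)
  16P = (21, 2)
  17P = (10, 10)
  18P = (3, 21)
  19P = (17, 10)
  20P = (22, 21)
  21P = (16, 16)
Match found at i = 21.

k = 21


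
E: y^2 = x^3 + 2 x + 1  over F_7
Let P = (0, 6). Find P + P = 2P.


Doubling: s = (3 x1^2 + a) / (2 y1)
s = (3*0^2 + 2) / (2*6) mod 7 = 6
x3 = s^2 - 2 x1 mod 7 = 6^2 - 2*0 = 1
y3 = s (x1 - x3) - y1 mod 7 = 6 * (0 - 1) - 6 = 2

2P = (1, 2)


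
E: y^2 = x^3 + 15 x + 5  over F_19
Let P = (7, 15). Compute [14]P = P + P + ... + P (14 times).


k = 14 = 1110_2 (binary, LSB first: 0111)
Double-and-add from P = (7, 15):
  bit 0 = 0: acc unchanged = O
  bit 1 = 1: acc = O + (3, 18) = (3, 18)
  bit 2 = 1: acc = (3, 18) + (17, 10) = (16, 3)
  bit 3 = 1: acc = (16, 3) + (11, 0) = (3, 1)

14P = (3, 1)


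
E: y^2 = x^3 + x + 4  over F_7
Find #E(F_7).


For each x in F_7, count y with y^2 = x^3 + 1 x + 4 mod 7:
  x = 0: RHS = 4, y in [2, 5]  -> 2 point(s)
  x = 2: RHS = 0, y in [0]  -> 1 point(s)
  x = 4: RHS = 2, y in [3, 4]  -> 2 point(s)
  x = 5: RHS = 1, y in [1, 6]  -> 2 point(s)
  x = 6: RHS = 2, y in [3, 4]  -> 2 point(s)
Affine points: 9. Add the point at infinity: total = 10.

#E(F_7) = 10


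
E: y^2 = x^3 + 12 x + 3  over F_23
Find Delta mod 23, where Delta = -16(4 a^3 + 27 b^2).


4 a^3 + 27 b^2 = 4*12^3 + 27*3^2 = 6912 + 243 = 7155
Delta = -16 * (7155) = -114480
Delta mod 23 = 14

Delta = 14 (mod 23)


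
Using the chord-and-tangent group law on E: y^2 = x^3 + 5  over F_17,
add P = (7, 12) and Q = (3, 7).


P != Q, so use the chord formula.
s = (y2 - y1) / (x2 - x1) = (12) / (13) mod 17 = 14
x3 = s^2 - x1 - x2 mod 17 = 14^2 - 7 - 3 = 16
y3 = s (x1 - x3) - y1 mod 17 = 14 * (7 - 16) - 12 = 15

P + Q = (16, 15)


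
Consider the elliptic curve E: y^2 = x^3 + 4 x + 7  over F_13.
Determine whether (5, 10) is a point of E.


Check whether y^2 = x^3 + 4 x + 7 (mod 13) for (x, y) = (5, 10).
LHS: y^2 = 10^2 mod 13 = 9
RHS: x^3 + 4 x + 7 = 5^3 + 4*5 + 7 mod 13 = 9
LHS = RHS

Yes, on the curve


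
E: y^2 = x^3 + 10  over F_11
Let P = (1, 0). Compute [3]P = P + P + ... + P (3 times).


k = 3 = 11_2 (binary, LSB first: 11)
Double-and-add from P = (1, 0):
  bit 0 = 1: acc = O + (1, 0) = (1, 0)
  bit 1 = 1: acc = (1, 0) + O = (1, 0)

3P = (1, 0)


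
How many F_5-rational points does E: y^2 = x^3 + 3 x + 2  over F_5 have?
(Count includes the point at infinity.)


For each x in F_5, count y with y^2 = x^3 + 3 x + 2 mod 5:
  x = 1: RHS = 1, y in [1, 4]  -> 2 point(s)
  x = 2: RHS = 1, y in [1, 4]  -> 2 point(s)
Affine points: 4. Add the point at infinity: total = 5.

#E(F_5) = 5


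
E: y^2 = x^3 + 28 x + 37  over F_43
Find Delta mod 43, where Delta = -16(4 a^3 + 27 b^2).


4 a^3 + 27 b^2 = 4*28^3 + 27*37^2 = 87808 + 36963 = 124771
Delta = -16 * (124771) = -1996336
Delta mod 43 = 25

Delta = 25 (mod 43)


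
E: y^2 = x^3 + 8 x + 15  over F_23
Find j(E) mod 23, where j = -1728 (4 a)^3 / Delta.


Delta = -16(4 a^3 + 27 b^2) mod 23 = 5
-1728 * (4 a)^3 = -1728 * (4*8)^3 mod 23 = 21
j = 21 * 5^(-1) mod 23 = 18

j = 18 (mod 23)


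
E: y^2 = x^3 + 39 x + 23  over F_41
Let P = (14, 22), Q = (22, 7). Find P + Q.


P != Q, so use the chord formula.
s = (y2 - y1) / (x2 - x1) = (26) / (8) mod 41 = 34
x3 = s^2 - x1 - x2 mod 41 = 34^2 - 14 - 22 = 13
y3 = s (x1 - x3) - y1 mod 41 = 34 * (14 - 13) - 22 = 12

P + Q = (13, 12)


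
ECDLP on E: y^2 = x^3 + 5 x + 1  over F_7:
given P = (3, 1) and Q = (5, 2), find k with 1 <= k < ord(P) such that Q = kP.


Enumerate multiples of P until we hit Q = (5, 2):
  1P = (3, 1)
  2P = (5, 2)
Match found at i = 2.

k = 2


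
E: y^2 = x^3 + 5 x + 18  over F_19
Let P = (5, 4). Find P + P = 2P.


Doubling: s = (3 x1^2 + a) / (2 y1)
s = (3*5^2 + 5) / (2*4) mod 19 = 10
x3 = s^2 - 2 x1 mod 19 = 10^2 - 2*5 = 14
y3 = s (x1 - x3) - y1 mod 19 = 10 * (5 - 14) - 4 = 1

2P = (14, 1)


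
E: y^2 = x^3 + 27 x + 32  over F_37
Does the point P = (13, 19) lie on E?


Check whether y^2 = x^3 + 27 x + 32 (mod 37) for (x, y) = (13, 19).
LHS: y^2 = 19^2 mod 37 = 28
RHS: x^3 + 27 x + 32 = 13^3 + 27*13 + 32 mod 37 = 27
LHS != RHS

No, not on the curve


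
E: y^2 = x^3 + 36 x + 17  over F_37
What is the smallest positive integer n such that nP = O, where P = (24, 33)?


Compute successive multiples of P until we hit O:
  1P = (24, 33)
  2P = (19, 30)
  3P = (21, 28)
  4P = (3, 2)
  5P = (35, 23)
  6P = (25, 15)
  7P = (16, 8)
  8P = (27, 27)
  ... (continuing to 17P)
  17P = O

ord(P) = 17


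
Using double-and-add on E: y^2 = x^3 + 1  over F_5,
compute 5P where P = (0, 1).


k = 5 = 101_2 (binary, LSB first: 101)
Double-and-add from P = (0, 1):
  bit 0 = 1: acc = O + (0, 1) = (0, 1)
  bit 1 = 0: acc unchanged = (0, 1)
  bit 2 = 1: acc = (0, 1) + (0, 1) = (0, 4)

5P = (0, 4)


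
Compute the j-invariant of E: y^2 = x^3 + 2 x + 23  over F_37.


Delta = -16(4 a^3 + 27 b^2) mod 37 = 27
-1728 * (4 a)^3 = -1728 * (4*2)^3 mod 37 = 8
j = 8 * 27^(-1) mod 37 = 14

j = 14 (mod 37)
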